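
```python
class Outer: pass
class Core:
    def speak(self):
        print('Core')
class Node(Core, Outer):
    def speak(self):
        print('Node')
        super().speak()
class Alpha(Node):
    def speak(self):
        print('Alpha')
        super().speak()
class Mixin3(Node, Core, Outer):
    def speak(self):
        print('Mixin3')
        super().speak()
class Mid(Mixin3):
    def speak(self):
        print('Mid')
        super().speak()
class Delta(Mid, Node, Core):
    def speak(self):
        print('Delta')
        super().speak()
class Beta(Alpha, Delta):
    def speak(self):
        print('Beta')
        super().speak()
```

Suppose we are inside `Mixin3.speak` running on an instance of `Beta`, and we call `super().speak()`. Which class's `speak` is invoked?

Node

L[Beta] = Beta + merge(L[Alpha], L[Delta], [Alpha Delta])
  take Alpha:  [Alpha Node Core Outer object] + [Delta Mid Mixin3 Node Core Outer object] + [Alpha Delta]
  take Delta:  [Node Core Outer object] + [Delta Mid Mixin3 Node Core Outer object] + [Delta]
  take Mid:  [Node Core Outer object] + [Mid Mixin3 Node Core Outer object]
  take Mixin3:  [Node Core Outer object] + [Mixin3 Node Core Outer object]
  take Node:  [Node Core Outer object] + [Node Core Outer object]
  take Core:  [Core Outer object] + [Core Outer object]
  take Outer:  [Outer object] + [Outer object]
  take object:  [object] + [object]
MRO: Beta Alpha Delta Mid Mixin3 Node Core Outer object
super() in Mixin3.speak on a Beta instance goes to the class after Mixin3 in Beta's MRO: Node.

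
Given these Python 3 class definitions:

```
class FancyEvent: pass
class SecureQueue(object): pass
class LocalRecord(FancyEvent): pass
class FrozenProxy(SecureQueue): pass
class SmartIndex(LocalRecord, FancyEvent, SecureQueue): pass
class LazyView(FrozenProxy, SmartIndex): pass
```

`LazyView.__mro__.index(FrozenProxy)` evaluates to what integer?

L[LazyView] = LazyView + merge(L[FrozenProxy], L[SmartIndex], [FrozenProxy SmartIndex])
  take FrozenProxy:  [FrozenProxy SecureQueue object] + [SmartIndex LocalRecord FancyEvent SecureQueue object] + [FrozenProxy SmartIndex]
  take SmartIndex:  [SecureQueue object] + [SmartIndex LocalRecord FancyEvent SecureQueue object] + [SmartIndex]
  take LocalRecord:  [SecureQueue object] + [LocalRecord FancyEvent SecureQueue object]
  take FancyEvent:  [SecureQueue object] + [FancyEvent SecureQueue object]
  take SecureQueue:  [SecureQueue object] + [SecureQueue object]
  take object:  [object] + [object]
MRO: LazyView FrozenProxy SmartIndex LocalRecord FancyEvent SecureQueue object
FrozenProxy sits at index 1.

1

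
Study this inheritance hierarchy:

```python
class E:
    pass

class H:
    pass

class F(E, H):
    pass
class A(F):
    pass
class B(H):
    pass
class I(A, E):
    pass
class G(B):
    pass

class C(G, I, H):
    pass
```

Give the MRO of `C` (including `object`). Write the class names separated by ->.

L[C] = C + merge(L[G], L[I], L[H], [G I H])
  take G:  [G B H object] + [I A F E H object] + [H object] + [G I H]
  take B:  [B H object] + [I A F E H object] + [H object] + [I H]
  take I:  [H object] + [I A F E H object] + [H object] + [I H]
  take A:  [H object] + [A F E H object] + [H object] + [H]
  take F:  [H object] + [F E H object] + [H object] + [H]
  take E:  [H object] + [E H object] + [H object] + [H]
  take H:  [H object] + [H object] + [H object] + [H]
  take object:  [object] + [object] + [object]

C -> G -> B -> I -> A -> F -> E -> H -> object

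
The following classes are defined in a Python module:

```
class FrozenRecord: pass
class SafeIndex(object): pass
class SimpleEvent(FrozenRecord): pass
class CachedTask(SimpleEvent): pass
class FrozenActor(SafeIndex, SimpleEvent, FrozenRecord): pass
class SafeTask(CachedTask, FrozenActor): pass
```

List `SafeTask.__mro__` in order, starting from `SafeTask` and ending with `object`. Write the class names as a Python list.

L[SafeTask] = SafeTask + merge(L[CachedTask], L[FrozenActor], [CachedTask FrozenActor])
  take CachedTask:  [CachedTask SimpleEvent FrozenRecord object] + [FrozenActor SafeIndex SimpleEvent FrozenRecord object] + [CachedTask FrozenActor]
  take FrozenActor:  [SimpleEvent FrozenRecord object] + [FrozenActor SafeIndex SimpleEvent FrozenRecord object] + [FrozenActor]
  take SafeIndex:  [SimpleEvent FrozenRecord object] + [SafeIndex SimpleEvent FrozenRecord object]
  take SimpleEvent:  [SimpleEvent FrozenRecord object] + [SimpleEvent FrozenRecord object]
  take FrozenRecord:  [FrozenRecord object] + [FrozenRecord object]
  take object:  [object] + [object]

[SafeTask, CachedTask, FrozenActor, SafeIndex, SimpleEvent, FrozenRecord, object]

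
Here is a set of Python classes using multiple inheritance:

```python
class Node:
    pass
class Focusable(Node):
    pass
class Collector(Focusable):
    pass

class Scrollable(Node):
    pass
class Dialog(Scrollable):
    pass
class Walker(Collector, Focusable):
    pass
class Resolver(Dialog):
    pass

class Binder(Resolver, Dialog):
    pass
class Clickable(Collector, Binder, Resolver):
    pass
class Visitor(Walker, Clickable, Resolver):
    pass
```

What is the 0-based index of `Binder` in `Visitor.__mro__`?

5

L[Visitor] = Visitor + merge(L[Walker], L[Clickable], L[Resolver], [Walker Clickable Resolver])
  take Walker:  [Walker Collector Focusable Node object] + [Clickable Collector Focusable Binder Resolver Dialog Scrollable Node object] + [Resolver Dialog Scrollable Node object] + [Walker Clickable Resolver]
  take Clickable:  [Collector Focusable Node object] + [Clickable Collector Focusable Binder Resolver Dialog Scrollable Node object] + [Resolver Dialog Scrollable Node object] + [Clickable Resolver]
  take Collector:  [Collector Focusable Node object] + [Collector Focusable Binder Resolver Dialog Scrollable Node object] + [Resolver Dialog Scrollable Node object] + [Resolver]
  take Focusable:  [Focusable Node object] + [Focusable Binder Resolver Dialog Scrollable Node object] + [Resolver Dialog Scrollable Node object] + [Resolver]
  take Binder:  [Node object] + [Binder Resolver Dialog Scrollable Node object] + [Resolver Dialog Scrollable Node object] + [Resolver]
  take Resolver:  [Node object] + [Resolver Dialog Scrollable Node object] + [Resolver Dialog Scrollable Node object] + [Resolver]
  take Dialog:  [Node object] + [Dialog Scrollable Node object] + [Dialog Scrollable Node object]
  take Scrollable:  [Node object] + [Scrollable Node object] + [Scrollable Node object]
  take Node:  [Node object] + [Node object] + [Node object]
  take object:  [object] + [object] + [object]
MRO: Visitor Walker Clickable Collector Focusable Binder Resolver Dialog Scrollable Node object
Binder sits at index 5.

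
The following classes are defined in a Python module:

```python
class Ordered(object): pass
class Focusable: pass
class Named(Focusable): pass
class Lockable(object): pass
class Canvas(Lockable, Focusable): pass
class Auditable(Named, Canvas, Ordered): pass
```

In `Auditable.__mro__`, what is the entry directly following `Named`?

L[Auditable] = Auditable + merge(L[Named], L[Canvas], L[Ordered], [Named Canvas Ordered])
  take Named:  [Named Focusable object] + [Canvas Lockable Focusable object] + [Ordered object] + [Named Canvas Ordered]
  take Canvas:  [Focusable object] + [Canvas Lockable Focusable object] + [Ordered object] + [Canvas Ordered]
  take Lockable:  [Focusable object] + [Lockable Focusable object] + [Ordered object] + [Ordered]
  take Focusable:  [Focusable object] + [Focusable object] + [Ordered object] + [Ordered]
  take Ordered:  [object] + [object] + [Ordered object] + [Ordered]
  take object:  [object] + [object] + [object]
MRO: Auditable Named Canvas Lockable Focusable Ordered object
Named is at position 1; next is Canvas.

Canvas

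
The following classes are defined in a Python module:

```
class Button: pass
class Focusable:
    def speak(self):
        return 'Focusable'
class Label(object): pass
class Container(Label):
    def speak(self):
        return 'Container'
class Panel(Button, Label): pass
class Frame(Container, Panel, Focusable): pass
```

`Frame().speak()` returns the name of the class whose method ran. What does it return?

L[Frame] = Frame + merge(L[Container], L[Panel], L[Focusable], [Container Panel Focusable])
  take Container:  [Container Label object] + [Panel Button Label object] + [Focusable object] + [Container Panel Focusable]
  take Panel:  [Label object] + [Panel Button Label object] + [Focusable object] + [Panel Focusable]
  take Button:  [Label object] + [Button Label object] + [Focusable object] + [Focusable]
  take Label:  [Label object] + [Label object] + [Focusable object] + [Focusable]
  take Focusable:  [object] + [object] + [Focusable object] + [Focusable]
  take object:  [object] + [object] + [object]
MRO: Frame Container Panel Button Label Focusable object
speak is defined in: Container, Focusable. First along the MRO is Container.

Container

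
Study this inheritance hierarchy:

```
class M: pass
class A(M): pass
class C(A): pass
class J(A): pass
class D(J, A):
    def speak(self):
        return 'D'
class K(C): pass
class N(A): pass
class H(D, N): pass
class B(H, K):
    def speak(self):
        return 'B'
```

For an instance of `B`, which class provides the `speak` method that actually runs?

L[B] = B + merge(L[H], L[K], [H K])
  take H:  [H D J N A M object] + [K C A M object] + [H K]
  take D:  [D J N A M object] + [K C A M object] + [K]
  take J:  [J N A M object] + [K C A M object] + [K]
  take N:  [N A M object] + [K C A M object] + [K]
  take K:  [A M object] + [K C A M object] + [K]
  take C:  [A M object] + [C A M object]
  take A:  [A M object] + [A M object]
  take M:  [M object] + [M object]
  take object:  [object] + [object]
MRO: B H D J N K C A M object
speak is defined in: B, D. First along the MRO is B.

B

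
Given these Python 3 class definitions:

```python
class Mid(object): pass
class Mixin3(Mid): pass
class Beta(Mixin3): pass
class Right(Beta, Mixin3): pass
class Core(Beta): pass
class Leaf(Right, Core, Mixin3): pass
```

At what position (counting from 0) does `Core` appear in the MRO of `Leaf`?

2

L[Leaf] = Leaf + merge(L[Right], L[Core], L[Mixin3], [Right Core Mixin3])
  take Right:  [Right Beta Mixin3 Mid object] + [Core Beta Mixin3 Mid object] + [Mixin3 Mid object] + [Right Core Mixin3]
  take Core:  [Beta Mixin3 Mid object] + [Core Beta Mixin3 Mid object] + [Mixin3 Mid object] + [Core Mixin3]
  take Beta:  [Beta Mixin3 Mid object] + [Beta Mixin3 Mid object] + [Mixin3 Mid object] + [Mixin3]
  take Mixin3:  [Mixin3 Mid object] + [Mixin3 Mid object] + [Mixin3 Mid object] + [Mixin3]
  take Mid:  [Mid object] + [Mid object] + [Mid object]
  take object:  [object] + [object] + [object]
MRO: Leaf Right Core Beta Mixin3 Mid object
Core sits at index 2.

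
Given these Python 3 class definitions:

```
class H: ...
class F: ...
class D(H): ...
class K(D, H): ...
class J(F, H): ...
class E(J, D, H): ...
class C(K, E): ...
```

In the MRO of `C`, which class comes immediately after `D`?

H

L[C] = C + merge(L[K], L[E], [K E])
  take K:  [K D H object] + [E J F D H object] + [K E]
  take E:  [D H object] + [E J F D H object] + [E]
  take J:  [D H object] + [J F D H object]
  take F:  [D H object] + [F D H object]
  take D:  [D H object] + [D H object]
  take H:  [H object] + [H object]
  take object:  [object] + [object]
MRO: C K E J F D H object
D is at position 5; next is H.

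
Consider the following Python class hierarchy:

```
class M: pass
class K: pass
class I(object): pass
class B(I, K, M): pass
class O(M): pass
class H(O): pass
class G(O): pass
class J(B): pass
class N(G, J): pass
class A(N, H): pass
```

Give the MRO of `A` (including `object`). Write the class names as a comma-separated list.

L[A] = A + merge(L[N], L[H], [N H])
  take N:  [N G O J B I K M object] + [H O M object] + [N H]
  take G:  [G O J B I K M object] + [H O M object] + [H]
  take H:  [O J B I K M object] + [H O M object] + [H]
  take O:  [O J B I K M object] + [O M object]
  take J:  [J B I K M object] + [M object]
  take B:  [B I K M object] + [M object]
  take I:  [I K M object] + [M object]
  take K:  [K M object] + [M object]
  take M:  [M object] + [M object]
  take object:  [object] + [object]

A, N, G, H, O, J, B, I, K, M, object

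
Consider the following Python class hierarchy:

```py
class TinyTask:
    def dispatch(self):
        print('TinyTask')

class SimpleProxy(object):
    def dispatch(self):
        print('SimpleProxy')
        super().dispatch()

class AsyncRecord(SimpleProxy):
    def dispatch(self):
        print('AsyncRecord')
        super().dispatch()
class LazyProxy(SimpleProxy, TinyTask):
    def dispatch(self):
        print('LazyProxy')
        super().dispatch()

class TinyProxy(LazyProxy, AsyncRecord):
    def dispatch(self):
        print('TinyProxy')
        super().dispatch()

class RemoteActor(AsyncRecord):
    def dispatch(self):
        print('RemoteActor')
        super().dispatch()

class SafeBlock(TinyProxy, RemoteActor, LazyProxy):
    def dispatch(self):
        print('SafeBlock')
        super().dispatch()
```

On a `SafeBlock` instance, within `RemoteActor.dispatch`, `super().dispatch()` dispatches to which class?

L[SafeBlock] = SafeBlock + merge(L[TinyProxy], L[RemoteActor], L[LazyProxy], [TinyProxy RemoteActor LazyProxy])
  take TinyProxy:  [TinyProxy LazyProxy AsyncRecord SimpleProxy TinyTask object] + [RemoteActor AsyncRecord SimpleProxy object] + [LazyProxy SimpleProxy TinyTask object] + [TinyProxy RemoteActor LazyProxy]
  take RemoteActor:  [LazyProxy AsyncRecord SimpleProxy TinyTask object] + [RemoteActor AsyncRecord SimpleProxy object] + [LazyProxy SimpleProxy TinyTask object] + [RemoteActor LazyProxy]
  take LazyProxy:  [LazyProxy AsyncRecord SimpleProxy TinyTask object] + [AsyncRecord SimpleProxy object] + [LazyProxy SimpleProxy TinyTask object] + [LazyProxy]
  take AsyncRecord:  [AsyncRecord SimpleProxy TinyTask object] + [AsyncRecord SimpleProxy object] + [SimpleProxy TinyTask object]
  take SimpleProxy:  [SimpleProxy TinyTask object] + [SimpleProxy object] + [SimpleProxy TinyTask object]
  take TinyTask:  [TinyTask object] + [object] + [TinyTask object]
  take object:  [object] + [object] + [object]
MRO: SafeBlock TinyProxy RemoteActor LazyProxy AsyncRecord SimpleProxy TinyTask object
super() in RemoteActor.dispatch on a SafeBlock instance goes to the class after RemoteActor in SafeBlock's MRO: LazyProxy.

LazyProxy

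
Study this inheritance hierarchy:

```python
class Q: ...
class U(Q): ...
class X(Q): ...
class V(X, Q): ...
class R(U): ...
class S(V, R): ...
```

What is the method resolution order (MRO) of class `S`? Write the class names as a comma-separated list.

S, V, X, R, U, Q, object

L[S] = S + merge(L[V], L[R], [V R])
  take V:  [V X Q object] + [R U Q object] + [V R]
  take X:  [X Q object] + [R U Q object] + [R]
  take R:  [Q object] + [R U Q object] + [R]
  take U:  [Q object] + [U Q object]
  take Q:  [Q object] + [Q object]
  take object:  [object] + [object]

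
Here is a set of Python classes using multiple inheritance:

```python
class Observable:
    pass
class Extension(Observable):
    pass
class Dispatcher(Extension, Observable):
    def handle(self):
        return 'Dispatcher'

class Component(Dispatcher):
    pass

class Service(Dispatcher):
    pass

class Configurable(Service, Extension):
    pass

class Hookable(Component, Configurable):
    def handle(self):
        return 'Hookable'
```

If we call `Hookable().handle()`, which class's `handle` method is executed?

L[Hookable] = Hookable + merge(L[Component], L[Configurable], [Component Configurable])
  take Component:  [Component Dispatcher Extension Observable object] + [Configurable Service Dispatcher Extension Observable object] + [Component Configurable]
  take Configurable:  [Dispatcher Extension Observable object] + [Configurable Service Dispatcher Extension Observable object] + [Configurable]
  take Service:  [Dispatcher Extension Observable object] + [Service Dispatcher Extension Observable object]
  take Dispatcher:  [Dispatcher Extension Observable object] + [Dispatcher Extension Observable object]
  take Extension:  [Extension Observable object] + [Extension Observable object]
  take Observable:  [Observable object] + [Observable object]
  take object:  [object] + [object]
MRO: Hookable Component Configurable Service Dispatcher Extension Observable object
handle is defined in: Dispatcher, Hookable. First along the MRO is Hookable.

Hookable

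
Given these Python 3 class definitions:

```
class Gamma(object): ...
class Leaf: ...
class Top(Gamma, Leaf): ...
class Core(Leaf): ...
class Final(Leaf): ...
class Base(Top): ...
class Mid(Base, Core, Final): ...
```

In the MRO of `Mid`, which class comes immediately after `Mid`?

Base

L[Mid] = Mid + merge(L[Base], L[Core], L[Final], [Base Core Final])
  take Base:  [Base Top Gamma Leaf object] + [Core Leaf object] + [Final Leaf object] + [Base Core Final]
  take Top:  [Top Gamma Leaf object] + [Core Leaf object] + [Final Leaf object] + [Core Final]
  take Gamma:  [Gamma Leaf object] + [Core Leaf object] + [Final Leaf object] + [Core Final]
  take Core:  [Leaf object] + [Core Leaf object] + [Final Leaf object] + [Core Final]
  take Final:  [Leaf object] + [Leaf object] + [Final Leaf object] + [Final]
  take Leaf:  [Leaf object] + [Leaf object] + [Leaf object]
  take object:  [object] + [object] + [object]
MRO: Mid Base Top Gamma Core Final Leaf object
Mid is at position 0; next is Base.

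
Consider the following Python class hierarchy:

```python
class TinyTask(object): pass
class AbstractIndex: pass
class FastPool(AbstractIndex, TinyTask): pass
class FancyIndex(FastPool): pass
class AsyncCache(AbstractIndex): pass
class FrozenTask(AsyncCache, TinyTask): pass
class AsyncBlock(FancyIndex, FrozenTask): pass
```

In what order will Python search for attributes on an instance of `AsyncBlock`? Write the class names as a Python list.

[AsyncBlock, FancyIndex, FastPool, FrozenTask, AsyncCache, AbstractIndex, TinyTask, object]

L[AsyncBlock] = AsyncBlock + merge(L[FancyIndex], L[FrozenTask], [FancyIndex FrozenTask])
  take FancyIndex:  [FancyIndex FastPool AbstractIndex TinyTask object] + [FrozenTask AsyncCache AbstractIndex TinyTask object] + [FancyIndex FrozenTask]
  take FastPool:  [FastPool AbstractIndex TinyTask object] + [FrozenTask AsyncCache AbstractIndex TinyTask object] + [FrozenTask]
  take FrozenTask:  [AbstractIndex TinyTask object] + [FrozenTask AsyncCache AbstractIndex TinyTask object] + [FrozenTask]
  take AsyncCache:  [AbstractIndex TinyTask object] + [AsyncCache AbstractIndex TinyTask object]
  take AbstractIndex:  [AbstractIndex TinyTask object] + [AbstractIndex TinyTask object]
  take TinyTask:  [TinyTask object] + [TinyTask object]
  take object:  [object] + [object]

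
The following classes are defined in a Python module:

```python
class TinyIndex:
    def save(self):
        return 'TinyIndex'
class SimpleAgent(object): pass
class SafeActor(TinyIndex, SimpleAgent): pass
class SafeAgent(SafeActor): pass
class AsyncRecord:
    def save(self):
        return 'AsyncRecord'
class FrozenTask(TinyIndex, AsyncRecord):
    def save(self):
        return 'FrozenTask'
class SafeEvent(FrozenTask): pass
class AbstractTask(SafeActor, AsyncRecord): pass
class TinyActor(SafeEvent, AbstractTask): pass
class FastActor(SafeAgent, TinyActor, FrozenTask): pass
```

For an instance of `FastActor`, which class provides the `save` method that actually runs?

FrozenTask

L[FastActor] = FastActor + merge(L[SafeAgent], L[TinyActor], L[FrozenTask], [SafeAgent TinyActor FrozenTask])
  take SafeAgent:  [SafeAgent SafeActor TinyIndex SimpleAgent object] + [TinyActor SafeEvent FrozenTask AbstractTask SafeActor TinyIndex SimpleAgent AsyncRecord object] + [FrozenTask TinyIndex AsyncRecord object] + [SafeAgent TinyActor FrozenTask]
  take TinyActor:  [SafeActor TinyIndex SimpleAgent object] + [TinyActor SafeEvent FrozenTask AbstractTask SafeActor TinyIndex SimpleAgent AsyncRecord object] + [FrozenTask TinyIndex AsyncRecord object] + [TinyActor FrozenTask]
  take SafeEvent:  [SafeActor TinyIndex SimpleAgent object] + [SafeEvent FrozenTask AbstractTask SafeActor TinyIndex SimpleAgent AsyncRecord object] + [FrozenTask TinyIndex AsyncRecord object] + [FrozenTask]
  take FrozenTask:  [SafeActor TinyIndex SimpleAgent object] + [FrozenTask AbstractTask SafeActor TinyIndex SimpleAgent AsyncRecord object] + [FrozenTask TinyIndex AsyncRecord object] + [FrozenTask]
  take AbstractTask:  [SafeActor TinyIndex SimpleAgent object] + [AbstractTask SafeActor TinyIndex SimpleAgent AsyncRecord object] + [TinyIndex AsyncRecord object]
  take SafeActor:  [SafeActor TinyIndex SimpleAgent object] + [SafeActor TinyIndex SimpleAgent AsyncRecord object] + [TinyIndex AsyncRecord object]
  take TinyIndex:  [TinyIndex SimpleAgent object] + [TinyIndex SimpleAgent AsyncRecord object] + [TinyIndex AsyncRecord object]
  take SimpleAgent:  [SimpleAgent object] + [SimpleAgent AsyncRecord object] + [AsyncRecord object]
  take AsyncRecord:  [object] + [AsyncRecord object] + [AsyncRecord object]
  take object:  [object] + [object] + [object]
MRO: FastActor SafeAgent TinyActor SafeEvent FrozenTask AbstractTask SafeActor TinyIndex SimpleAgent AsyncRecord object
save is defined in: AsyncRecord, FrozenTask, TinyIndex. First along the MRO is FrozenTask.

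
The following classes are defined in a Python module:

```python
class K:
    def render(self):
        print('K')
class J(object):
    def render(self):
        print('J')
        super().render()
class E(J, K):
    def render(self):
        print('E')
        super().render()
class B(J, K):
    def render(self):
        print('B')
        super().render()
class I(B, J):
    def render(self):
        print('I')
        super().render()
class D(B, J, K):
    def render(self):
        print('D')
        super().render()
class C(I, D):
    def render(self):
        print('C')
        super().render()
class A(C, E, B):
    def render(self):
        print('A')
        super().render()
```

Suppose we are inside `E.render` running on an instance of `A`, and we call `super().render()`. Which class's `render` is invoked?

L[A] = A + merge(L[C], L[E], L[B], [C E B])
  take C:  [C I D B J K object] + [E J K object] + [B J K object] + [C E B]
  take I:  [I D B J K object] + [E J K object] + [B J K object] + [E B]
  take D:  [D B J K object] + [E J K object] + [B J K object] + [E B]
  take E:  [B J K object] + [E J K object] + [B J K object] + [E B]
  take B:  [B J K object] + [J K object] + [B J K object] + [B]
  take J:  [J K object] + [J K object] + [J K object]
  take K:  [K object] + [K object] + [K object]
  take object:  [object] + [object] + [object]
MRO: A C I D E B J K object
super() in E.render on a A instance goes to the class after E in A's MRO: B.

B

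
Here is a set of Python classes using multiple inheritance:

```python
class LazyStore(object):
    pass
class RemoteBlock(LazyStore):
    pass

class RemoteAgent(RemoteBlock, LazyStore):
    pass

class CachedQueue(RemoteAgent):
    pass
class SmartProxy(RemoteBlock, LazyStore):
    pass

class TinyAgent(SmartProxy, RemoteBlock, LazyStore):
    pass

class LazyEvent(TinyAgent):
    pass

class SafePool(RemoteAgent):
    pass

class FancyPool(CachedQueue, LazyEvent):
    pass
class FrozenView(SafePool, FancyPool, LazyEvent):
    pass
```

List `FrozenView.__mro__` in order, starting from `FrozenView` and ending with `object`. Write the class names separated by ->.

L[FrozenView] = FrozenView + merge(L[SafePool], L[FancyPool], L[LazyEvent], [SafePool FancyPool LazyEvent])
  take SafePool:  [SafePool RemoteAgent RemoteBlock LazyStore object] + [FancyPool CachedQueue RemoteAgent LazyEvent TinyAgent SmartProxy RemoteBlock LazyStore object] + [LazyEvent TinyAgent SmartProxy RemoteBlock LazyStore object] + [SafePool FancyPool LazyEvent]
  take FancyPool:  [RemoteAgent RemoteBlock LazyStore object] + [FancyPool CachedQueue RemoteAgent LazyEvent TinyAgent SmartProxy RemoteBlock LazyStore object] + [LazyEvent TinyAgent SmartProxy RemoteBlock LazyStore object] + [FancyPool LazyEvent]
  take CachedQueue:  [RemoteAgent RemoteBlock LazyStore object] + [CachedQueue RemoteAgent LazyEvent TinyAgent SmartProxy RemoteBlock LazyStore object] + [LazyEvent TinyAgent SmartProxy RemoteBlock LazyStore object] + [LazyEvent]
  take RemoteAgent:  [RemoteAgent RemoteBlock LazyStore object] + [RemoteAgent LazyEvent TinyAgent SmartProxy RemoteBlock LazyStore object] + [LazyEvent TinyAgent SmartProxy RemoteBlock LazyStore object] + [LazyEvent]
  take LazyEvent:  [RemoteBlock LazyStore object] + [LazyEvent TinyAgent SmartProxy RemoteBlock LazyStore object] + [LazyEvent TinyAgent SmartProxy RemoteBlock LazyStore object] + [LazyEvent]
  take TinyAgent:  [RemoteBlock LazyStore object] + [TinyAgent SmartProxy RemoteBlock LazyStore object] + [TinyAgent SmartProxy RemoteBlock LazyStore object]
  take SmartProxy:  [RemoteBlock LazyStore object] + [SmartProxy RemoteBlock LazyStore object] + [SmartProxy RemoteBlock LazyStore object]
  take RemoteBlock:  [RemoteBlock LazyStore object] + [RemoteBlock LazyStore object] + [RemoteBlock LazyStore object]
  take LazyStore:  [LazyStore object] + [LazyStore object] + [LazyStore object]
  take object:  [object] + [object] + [object]

FrozenView -> SafePool -> FancyPool -> CachedQueue -> RemoteAgent -> LazyEvent -> TinyAgent -> SmartProxy -> RemoteBlock -> LazyStore -> object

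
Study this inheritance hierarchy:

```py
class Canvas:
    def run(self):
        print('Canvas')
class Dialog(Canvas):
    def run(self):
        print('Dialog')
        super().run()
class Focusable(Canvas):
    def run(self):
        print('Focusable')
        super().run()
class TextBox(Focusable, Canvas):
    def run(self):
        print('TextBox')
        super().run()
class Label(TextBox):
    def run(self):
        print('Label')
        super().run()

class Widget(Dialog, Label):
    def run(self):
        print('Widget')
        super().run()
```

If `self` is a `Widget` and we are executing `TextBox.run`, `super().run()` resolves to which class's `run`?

Focusable

L[Widget] = Widget + merge(L[Dialog], L[Label], [Dialog Label])
  take Dialog:  [Dialog Canvas object] + [Label TextBox Focusable Canvas object] + [Dialog Label]
  take Label:  [Canvas object] + [Label TextBox Focusable Canvas object] + [Label]
  take TextBox:  [Canvas object] + [TextBox Focusable Canvas object]
  take Focusable:  [Canvas object] + [Focusable Canvas object]
  take Canvas:  [Canvas object] + [Canvas object]
  take object:  [object] + [object]
MRO: Widget Dialog Label TextBox Focusable Canvas object
super() in TextBox.run on a Widget instance goes to the class after TextBox in Widget's MRO: Focusable.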